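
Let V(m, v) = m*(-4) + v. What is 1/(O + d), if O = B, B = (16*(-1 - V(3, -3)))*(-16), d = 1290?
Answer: -1/2294 ≈ -0.00043592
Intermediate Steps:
V(m, v) = v - 4*m (V(m, v) = -4*m + v = v - 4*m)
B = -3584 (B = (16*(-1 - (-3 - 4*3)))*(-16) = (16*(-1 - (-3 - 12)))*(-16) = (16*(-1 - 1*(-15)))*(-16) = (16*(-1 + 15))*(-16) = (16*14)*(-16) = 224*(-16) = -3584)
O = -3584
1/(O + d) = 1/(-3584 + 1290) = 1/(-2294) = -1/2294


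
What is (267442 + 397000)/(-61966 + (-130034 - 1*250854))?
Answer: -332221/221427 ≈ -1.5004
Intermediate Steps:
(267442 + 397000)/(-61966 + (-130034 - 1*250854)) = 664442/(-61966 + (-130034 - 250854)) = 664442/(-61966 - 380888) = 664442/(-442854) = 664442*(-1/442854) = -332221/221427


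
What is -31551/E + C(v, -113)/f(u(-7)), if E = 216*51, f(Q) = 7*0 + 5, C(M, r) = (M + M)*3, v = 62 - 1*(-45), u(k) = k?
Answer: 2304839/18360 ≈ 125.54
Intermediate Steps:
v = 107 (v = 62 + 45 = 107)
C(M, r) = 6*M (C(M, r) = (2*M)*3 = 6*M)
f(Q) = 5 (f(Q) = 0 + 5 = 5)
E = 11016
-31551/E + C(v, -113)/f(u(-7)) = -31551/11016 + (6*107)/5 = -31551*1/11016 + 642*(1/5) = -10517/3672 + 642/5 = 2304839/18360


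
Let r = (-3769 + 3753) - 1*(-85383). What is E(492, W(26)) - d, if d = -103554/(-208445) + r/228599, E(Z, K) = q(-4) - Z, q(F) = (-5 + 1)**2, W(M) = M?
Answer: -22723018297341/47650318555 ≈ -476.87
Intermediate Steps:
q(F) = 16 (q(F) = (-4)**2 = 16)
r = 85367 (r = -16 + 85383 = 85367)
E(Z, K) = 16 - Z
d = 41466665161/47650318555 (d = -103554/(-208445) + 85367/228599 = -103554*(-1/208445) + 85367*(1/228599) = 103554/208445 + 85367/228599 = 41466665161/47650318555 ≈ 0.87023)
E(492, W(26)) - d = (16 - 1*492) - 1*41466665161/47650318555 = (16 - 492) - 41466665161/47650318555 = -476 - 41466665161/47650318555 = -22723018297341/47650318555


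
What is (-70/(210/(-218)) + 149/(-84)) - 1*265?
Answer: -5435/28 ≈ -194.11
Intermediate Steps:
(-70/(210/(-218)) + 149/(-84)) - 1*265 = (-70/(210*(-1/218)) + 149*(-1/84)) - 265 = (-70/(-105/109) - 149/84) - 265 = (-70*(-109/105) - 149/84) - 265 = (218/3 - 149/84) - 265 = 1985/28 - 265 = -5435/28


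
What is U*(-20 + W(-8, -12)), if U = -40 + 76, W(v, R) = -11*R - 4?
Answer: 3888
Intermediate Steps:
W(v, R) = -4 - 11*R
U = 36
U*(-20 + W(-8, -12)) = 36*(-20 + (-4 - 11*(-12))) = 36*(-20 + (-4 + 132)) = 36*(-20 + 128) = 36*108 = 3888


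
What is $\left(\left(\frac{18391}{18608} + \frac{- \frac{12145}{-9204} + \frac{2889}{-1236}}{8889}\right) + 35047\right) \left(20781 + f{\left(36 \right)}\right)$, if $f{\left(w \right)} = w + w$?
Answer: $\frac{3183431981557721493761}{4355759951504} \approx 7.3086 \cdot 10^{8}$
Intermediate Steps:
$f{\left(w \right)} = 2 w$
$\left(\left(\frac{18391}{18608} + \frac{- \frac{12145}{-9204} + \frac{2889}{-1236}}{8889}\right) + 35047\right) \left(20781 + f{\left(36 \right)}\right) = \left(\left(\frac{18391}{18608} + \frac{- \frac{12145}{-9204} + \frac{2889}{-1236}}{8889}\right) + 35047\right) \left(20781 + 2 \cdot 36\right) = \left(\left(18391 \cdot \frac{1}{18608} + \left(\left(-12145\right) \left(- \frac{1}{9204}\right) + 2889 \left(- \frac{1}{1236}\right)\right) \frac{1}{8889}\right) + 35047\right) \left(20781 + 72\right) = \left(\left(\frac{18391}{18608} + \left(\frac{12145}{9204} - \frac{963}{412}\right) \frac{1}{8889}\right) + 35047\right) 20853 = \left(\left(\frac{18391}{18608} - \frac{241232}{2106719667}\right) + 35047\right) 20853 = \left(\frac{38740192550741}{39201839563536} + 35047\right) 20853 = \frac{1373945611375796933}{39201839563536} \cdot 20853 = \frac{3183431981557721493761}{4355759951504}$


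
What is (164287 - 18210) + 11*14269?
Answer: 303036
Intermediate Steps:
(164287 - 18210) + 11*14269 = 146077 + 156959 = 303036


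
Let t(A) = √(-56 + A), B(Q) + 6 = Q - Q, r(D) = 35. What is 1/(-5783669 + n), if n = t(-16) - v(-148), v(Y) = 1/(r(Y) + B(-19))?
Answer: -2432032829/14066072963963078 - 2523*I*√2/14066072963963078 ≈ -1.729e-7 - 2.5366e-13*I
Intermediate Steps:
B(Q) = -6 (B(Q) = -6 + (Q - Q) = -6 + 0 = -6)
v(Y) = 1/29 (v(Y) = 1/(35 - 6) = 1/29)
n = -1/29 + 6*I*√2 (n = √(-56 - 16) - 1*1/29 = √(-72) - 1/29 = 6*I*√2 - 1/29 = -1/29 + 6*I*√2 ≈ -0.034483 + 8.4853*I)
1/(-5783669 + n) = 1/(-5783669 + (-1/29 + 6*I*√2)) = 1/(-167726402/29 + 6*I*√2)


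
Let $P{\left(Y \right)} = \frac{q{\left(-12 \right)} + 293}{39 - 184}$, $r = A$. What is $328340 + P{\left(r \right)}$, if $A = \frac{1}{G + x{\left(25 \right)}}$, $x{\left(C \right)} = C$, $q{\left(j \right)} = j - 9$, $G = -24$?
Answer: $\frac{47609028}{145} \approx 3.2834 \cdot 10^{5}$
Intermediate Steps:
$q{\left(j \right)} = -9 + j$ ($q{\left(j \right)} = j - 9 = -9 + j$)
$A = 1$ ($A = \frac{1}{-24 + 25} = 1^{-1} = 1$)
$r = 1$
$P{\left(Y \right)} = - \frac{272}{145}$ ($P{\left(Y \right)} = \frac{\left(-9 - 12\right) + 293}{39 - 184} = \frac{-21 + 293}{-145} = 272 \left(- \frac{1}{145}\right) = - \frac{272}{145}$)
$328340 + P{\left(r \right)} = 328340 - \frac{272}{145} = \frac{47609028}{145}$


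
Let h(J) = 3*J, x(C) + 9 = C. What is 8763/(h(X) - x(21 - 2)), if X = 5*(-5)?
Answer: -8763/85 ≈ -103.09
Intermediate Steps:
x(C) = -9 + C
X = -25
8763/(h(X) - x(21 - 2)) = 8763/(3*(-25) - (-9 + (21 - 2))) = 8763/(-75 - (-9 + 19)) = 8763/(-75 - 1*10) = 8763/(-75 - 10) = 8763/(-85) = 8763*(-1/85) = -8763/85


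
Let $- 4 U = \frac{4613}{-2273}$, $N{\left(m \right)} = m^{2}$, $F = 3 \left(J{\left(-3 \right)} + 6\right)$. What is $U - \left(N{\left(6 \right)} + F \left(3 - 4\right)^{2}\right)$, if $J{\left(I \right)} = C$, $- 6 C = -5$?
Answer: $- \frac{509085}{9092} \approx -55.993$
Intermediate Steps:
$C = \frac{5}{6}$ ($C = \left(- \frac{1}{6}\right) \left(-5\right) = \frac{5}{6} \approx 0.83333$)
$J{\left(I \right)} = \frac{5}{6}$
$F = \frac{41}{2}$ ($F = 3 \left(\frac{5}{6} + 6\right) = 3 \cdot \frac{41}{6} = \frac{41}{2} \approx 20.5$)
$U = \frac{4613}{9092}$ ($U = - \frac{4613 \frac{1}{-2273}}{4} = - \frac{4613 \left(- \frac{1}{2273}\right)}{4} = \left(- \frac{1}{4}\right) \left(- \frac{4613}{2273}\right) = \frac{4613}{9092} \approx 0.50737$)
$U - \left(N{\left(6 \right)} + F \left(3 - 4\right)^{2}\right) = \frac{4613}{9092} - \left(6^{2} + \frac{41 \left(3 - 4\right)^{2}}{2}\right) = \frac{4613}{9092} - \left(36 + \frac{41 \left(-1\right)^{2}}{2}\right) = \frac{4613}{9092} - \left(36 + \frac{41}{2} \cdot 1\right) = \frac{4613}{9092} - \left(36 + \frac{41}{2}\right) = \frac{4613}{9092} - \frac{113}{2} = - \frac{509085}{9092}$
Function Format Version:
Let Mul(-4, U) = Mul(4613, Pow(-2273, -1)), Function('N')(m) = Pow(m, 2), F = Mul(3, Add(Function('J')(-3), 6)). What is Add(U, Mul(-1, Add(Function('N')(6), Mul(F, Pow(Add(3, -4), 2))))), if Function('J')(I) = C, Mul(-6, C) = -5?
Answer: Rational(-509085, 9092) ≈ -55.993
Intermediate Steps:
C = Rational(5, 6) (C = Mul(Rational(-1, 6), -5) = Rational(5, 6) ≈ 0.83333)
Function('J')(I) = Rational(5, 6)
F = Rational(41, 2) (F = Mul(3, Add(Rational(5, 6), 6)) = Mul(3, Rational(41, 6)) = Rational(41, 2) ≈ 20.500)
U = Rational(4613, 9092) (U = Mul(Rational(-1, 4), Mul(4613, Pow(-2273, -1))) = Mul(Rational(-1, 4), Mul(4613, Rational(-1, 2273))) = Mul(Rational(-1, 4), Rational(-4613, 2273)) = Rational(4613, 9092) ≈ 0.50737)
Add(U, Mul(-1, Add(Function('N')(6), Mul(F, Pow(Add(3, -4), 2))))) = Add(Rational(4613, 9092), Mul(-1, Add(Pow(6, 2), Mul(Rational(41, 2), Pow(Add(3, -4), 2))))) = Add(Rational(4613, 9092), Mul(-1, Add(36, Mul(Rational(41, 2), Pow(-1, 2))))) = Add(Rational(4613, 9092), Mul(-1, Add(36, Mul(Rational(41, 2), 1)))) = Add(Rational(4613, 9092), Mul(-1, Add(36, Rational(41, 2)))) = Add(Rational(4613, 9092), Mul(-1, Rational(113, 2))) = Add(Rational(4613, 9092), Rational(-113, 2)) = Rational(-509085, 9092)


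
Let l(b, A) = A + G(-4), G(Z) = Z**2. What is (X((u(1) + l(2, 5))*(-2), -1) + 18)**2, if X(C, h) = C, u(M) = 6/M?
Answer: 1296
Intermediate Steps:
l(b, A) = 16 + A (l(b, A) = A + (-4)**2 = A + 16 = 16 + A)
(X((u(1) + l(2, 5))*(-2), -1) + 18)**2 = ((6/1 + (16 + 5))*(-2) + 18)**2 = ((6*1 + 21)*(-2) + 18)**2 = ((6 + 21)*(-2) + 18)**2 = (27*(-2) + 18)**2 = (-54 + 18)**2 = (-36)**2 = 1296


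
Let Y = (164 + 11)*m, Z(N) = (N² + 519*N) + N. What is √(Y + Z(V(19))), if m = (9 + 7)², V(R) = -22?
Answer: 2*√8461 ≈ 183.97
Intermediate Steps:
m = 256 (m = 16² = 256)
Z(N) = N² + 520*N
Y = 44800 (Y = (164 + 11)*256 = 175*256 = 44800)
√(Y + Z(V(19))) = √(44800 - 22*(520 - 22)) = √(44800 - 22*498) = √(44800 - 10956) = √33844 = 2*√8461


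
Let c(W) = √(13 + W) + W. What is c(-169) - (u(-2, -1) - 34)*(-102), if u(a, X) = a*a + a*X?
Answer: -3025 + 2*I*√39 ≈ -3025.0 + 12.49*I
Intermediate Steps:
u(a, X) = a² + X*a
c(W) = W + √(13 + W)
c(-169) - (u(-2, -1) - 34)*(-102) = (-169 + √(13 - 169)) - (-2*(-1 - 2) - 34)*(-102) = (-169 + √(-156)) - (-2*(-3) - 34)*(-102) = (-169 + 2*I*√39) - (6 - 34)*(-102) = (-169 + 2*I*√39) - (-28)*(-102) = (-169 + 2*I*√39) - 1*2856 = (-169 + 2*I*√39) - 2856 = -3025 + 2*I*√39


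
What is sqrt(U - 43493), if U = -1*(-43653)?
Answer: 4*sqrt(10) ≈ 12.649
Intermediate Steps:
U = 43653
sqrt(U - 43493) = sqrt(43653 - 43493) = sqrt(160) = 4*sqrt(10)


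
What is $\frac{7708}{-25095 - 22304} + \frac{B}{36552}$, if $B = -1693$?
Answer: $- \frac{361989323}{1732528248} \approx -0.20894$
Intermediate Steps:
$\frac{7708}{-25095 - 22304} + \frac{B}{36552} = \frac{7708}{-25095 - 22304} - \frac{1693}{36552} = \frac{7708}{-47399} - \frac{1693}{36552} = 7708 \left(- \frac{1}{47399}\right) - \frac{1693}{36552} = - \frac{7708}{47399} - \frac{1693}{36552} = - \frac{361989323}{1732528248}$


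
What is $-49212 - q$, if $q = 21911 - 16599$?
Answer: $-54524$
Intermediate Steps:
$q = 5312$
$-49212 - q = -49212 - 5312 = -54524$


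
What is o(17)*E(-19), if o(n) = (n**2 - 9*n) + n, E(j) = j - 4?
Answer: -3519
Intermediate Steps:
E(j) = -4 + j
o(n) = n**2 - 8*n
o(17)*E(-19) = (17*(-8 + 17))*(-4 - 19) = (17*9)*(-23) = 153*(-23) = -3519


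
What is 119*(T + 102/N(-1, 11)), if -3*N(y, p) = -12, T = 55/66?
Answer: 9401/3 ≈ 3133.7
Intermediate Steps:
T = ⅚ (T = 55*(1/66) = ⅚ ≈ 0.83333)
N(y, p) = 4 (N(y, p) = -⅓*(-12) = 4)
119*(T + 102/N(-1, 11)) = 119*(⅚ + 102/4) = 119*(⅚ + 102*(¼)) = 119*(⅚ + 51/2) = 119*(79/3) = 9401/3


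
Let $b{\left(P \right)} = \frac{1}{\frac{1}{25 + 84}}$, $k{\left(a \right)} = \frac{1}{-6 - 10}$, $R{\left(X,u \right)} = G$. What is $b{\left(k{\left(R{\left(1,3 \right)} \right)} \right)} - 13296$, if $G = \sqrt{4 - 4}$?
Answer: $-13187$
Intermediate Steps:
$G = 0$ ($G = \sqrt{0} = 0$)
$R{\left(X,u \right)} = 0$
$k{\left(a \right)} = - \frac{1}{16}$ ($k{\left(a \right)} = \frac{1}{-16} = - \frac{1}{16}$)
$b{\left(P \right)} = 109$ ($b{\left(P \right)} = \frac{1}{\frac{1}{109}} = 109$)
$b{\left(k{\left(R{\left(1,3 \right)} \right)} \right)} - 13296 = 109 - 13296 = -13187$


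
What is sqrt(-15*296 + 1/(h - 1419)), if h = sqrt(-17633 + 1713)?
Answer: sqrt((6300361 - 17760*I*sqrt(995))/(-1419 + 4*I*sqrt(995))) ≈ 0.e-7 - 66.633*I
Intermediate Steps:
h = 4*I*sqrt(995) (h = sqrt(-15920) = 4*I*sqrt(995) ≈ 126.17*I)
sqrt(-15*296 + 1/(h - 1419)) = sqrt(-15*296 + 1/(4*I*sqrt(995) - 1419)) = sqrt(-4440 + 1/(-1419 + 4*I*sqrt(995)))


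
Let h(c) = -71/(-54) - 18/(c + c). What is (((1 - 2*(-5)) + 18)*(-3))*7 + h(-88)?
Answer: -1443617/2376 ≈ -607.58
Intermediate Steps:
h(c) = 71/54 - 9/c (h(c) = -71*(-1/54) - 18*1/(2*c) = 71/54 - 9/c)
(((1 - 2*(-5)) + 18)*(-3))*7 + h(-88) = (((1 - 2*(-5)) + 18)*(-3))*7 + (71/54 - 9/(-88)) = (((1 + 10) + 18)*(-3))*7 + (71/54 - 9*(-1/88)) = ((11 + 18)*(-3))*7 + (71/54 + 9/88) = (29*(-3))*7 + 3367/2376 = -87*7 + 3367/2376 = -609 + 3367/2376 = -1443617/2376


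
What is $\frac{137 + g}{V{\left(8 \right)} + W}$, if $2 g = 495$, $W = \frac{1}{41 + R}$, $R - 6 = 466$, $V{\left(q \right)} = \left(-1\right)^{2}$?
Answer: $\frac{394497}{1028} \approx 383.75$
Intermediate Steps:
$V{\left(q \right)} = 1$
$R = 472$ ($R = 6 + 466 = 472$)
$W = \frac{1}{513}$ ($W = \frac{1}{41 + 472} = \frac{1}{513} \approx 0.0019493$)
$g = \frac{495}{2}$ ($g = \frac{1}{2} \cdot 495 = \frac{495}{2} \approx 247.5$)
$\frac{137 + g}{V{\left(8 \right)} + W} = \frac{137 + \frac{495}{2}}{1 + \frac{1}{513}} = \frac{769}{2 \cdot \frac{514}{513}} = \frac{769}{2} \cdot \frac{513}{514} = \frac{394497}{1028}$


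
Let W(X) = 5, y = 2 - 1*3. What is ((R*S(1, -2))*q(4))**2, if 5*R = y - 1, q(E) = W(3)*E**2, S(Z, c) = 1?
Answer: 1024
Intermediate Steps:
y = -1 (y = 2 - 3 = -1)
q(E) = 5*E**2
R = -2/5 (R = (-1 - 1)/5 = (1/5)*(-2) = -2/5 ≈ -0.40000)
((R*S(1, -2))*q(4))**2 = ((-2/5*1)*(5*4**2))**2 = (-2*16)**2 = (-2/5*80)**2 = (-32)**2 = 1024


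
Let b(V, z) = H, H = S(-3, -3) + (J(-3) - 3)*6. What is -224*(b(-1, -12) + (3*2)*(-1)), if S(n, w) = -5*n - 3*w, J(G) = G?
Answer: 4032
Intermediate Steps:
H = -12 (H = (-5*(-3) - 3*(-3)) + (-3 - 3)*6 = (15 + 9) - 6*6 = 24 - 36 = -12)
b(V, z) = -12
-224*(b(-1, -12) + (3*2)*(-1)) = -224*(-12 + (3*2)*(-1)) = -224*(-12 + 6*(-1)) = -224*(-12 - 6) = -224*(-18) = 4032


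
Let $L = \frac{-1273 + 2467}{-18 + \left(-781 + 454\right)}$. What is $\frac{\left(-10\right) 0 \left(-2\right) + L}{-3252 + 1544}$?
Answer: $\frac{199}{98210} \approx 0.0020263$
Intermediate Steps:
$L = - \frac{398}{115}$ ($L = \frac{1194}{-18 - 327} = \frac{1194}{-345} = 1194 \left(- \frac{1}{345}\right) = - \frac{398}{115} \approx -3.4609$)
$\frac{\left(-10\right) 0 \left(-2\right) + L}{-3252 + 1544} = \frac{\left(-10\right) 0 \left(-2\right) - \frac{398}{115}}{-3252 + 1544} = \frac{0 \left(-2\right) - \frac{398}{115}}{-1708} = \left(0 - \frac{398}{115}\right) \left(- \frac{1}{1708}\right) = \left(- \frac{398}{115}\right) \left(- \frac{1}{1708}\right) = \frac{199}{98210}$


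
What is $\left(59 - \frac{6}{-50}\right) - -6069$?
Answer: $\frac{153203}{25} \approx 6128.1$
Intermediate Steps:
$\left(59 - \frac{6}{-50}\right) - -6069 = \left(59 - - \frac{3}{25}\right) + 6069 = \left(59 + \frac{3}{25}\right) + 6069 = \frac{1478}{25} + 6069 = \frac{153203}{25}$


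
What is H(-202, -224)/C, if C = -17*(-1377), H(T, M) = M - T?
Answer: -22/23409 ≈ -0.00093981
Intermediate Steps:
C = 23409
H(-202, -224)/C = (-224 - 1*(-202))/23409 = (-224 + 202)*(1/23409) = -22*1/23409 = -22/23409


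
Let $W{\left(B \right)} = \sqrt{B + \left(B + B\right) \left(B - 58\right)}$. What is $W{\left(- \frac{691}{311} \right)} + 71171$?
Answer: $71171 + \frac{11 \sqrt{212137}}{311} \approx 71187.0$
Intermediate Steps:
$W{\left(B \right)} = \sqrt{B + 2 B \left(-58 + B\right)}$
$W{\left(- \frac{691}{311} \right)} + 71171 = \sqrt{- \frac{691}{311} \left(-115 + 2 \left(- \frac{691}{311}\right)\right)} + 71171 = \sqrt{\left(-691\right) \frac{1}{311} \left(-115 + 2 \left(\left(-691\right) \frac{1}{311}\right)\right)} + 71171 = \sqrt{- \frac{691 \left(-115 + 2 \left(- \frac{691}{311}\right)\right)}{311}} + 71171 = \sqrt{- \frac{691 \left(-115 - \frac{1382}{311}\right)}{311}} + 71171 = \sqrt{\left(- \frac{691}{311}\right) \left(- \frac{37147}{311}\right)} + 71171 = \sqrt{\frac{25668577}{96721}} + 71171 = \frac{11 \sqrt{212137}}{311} + 71171 = 71171 + \frac{11 \sqrt{212137}}{311}$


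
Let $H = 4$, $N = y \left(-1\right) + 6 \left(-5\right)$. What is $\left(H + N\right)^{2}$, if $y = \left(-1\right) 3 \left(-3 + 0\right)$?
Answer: $1225$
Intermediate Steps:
$y = 9$ ($y = \left(-3\right) \left(-3\right) = 9$)
$N = -39$ ($N = 9 \left(-1\right) + 6 \left(-5\right) = -9 - 30 = -39$)
$\left(H + N\right)^{2} = \left(4 - 39\right)^{2} = \left(-35\right)^{2} = 1225$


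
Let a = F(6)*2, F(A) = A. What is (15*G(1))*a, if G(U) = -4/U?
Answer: -720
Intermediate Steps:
a = 12 (a = 6*2 = 12)
(15*G(1))*a = (15*(-4/1))*12 = (15*(-4*1))*12 = (15*(-4))*12 = -60*12 = -720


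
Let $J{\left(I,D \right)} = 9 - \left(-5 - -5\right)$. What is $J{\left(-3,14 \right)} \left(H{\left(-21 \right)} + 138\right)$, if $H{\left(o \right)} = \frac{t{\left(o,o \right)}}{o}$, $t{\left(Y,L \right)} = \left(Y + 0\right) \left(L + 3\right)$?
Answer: $1080$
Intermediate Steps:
$t{\left(Y,L \right)} = Y \left(3 + L\right)$
$J{\left(I,D \right)} = 9$ ($J{\left(I,D \right)} = 9 - \left(-5 + 5\right) = 9 - 0 = 9 + 0 = 9$)
$H{\left(o \right)} = 3 + o$ ($H{\left(o \right)} = \frac{o \left(3 + o\right)}{o} = 3 + o$)
$J{\left(-3,14 \right)} \left(H{\left(-21 \right)} + 138\right) = 9 \left(\left(3 - 21\right) + 138\right) = 9 \left(-18 + 138\right) = 9 \cdot 120 = 1080$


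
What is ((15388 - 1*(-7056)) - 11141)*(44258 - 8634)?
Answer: 402658072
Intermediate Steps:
((15388 - 1*(-7056)) - 11141)*(44258 - 8634) = ((15388 + 7056) - 11141)*35624 = (22444 - 11141)*35624 = 11303*35624 = 402658072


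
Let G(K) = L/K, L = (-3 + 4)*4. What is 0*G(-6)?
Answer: 0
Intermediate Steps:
L = 4 (L = 1*4 = 4)
G(K) = 4/K
0*G(-6) = 0*(4/(-6)) = 0*(4*(-⅙)) = 0*(-⅔) = 0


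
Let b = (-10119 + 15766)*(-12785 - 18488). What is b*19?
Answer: -3355373989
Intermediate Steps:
b = -176598631 (b = 5647*(-31273) = -176598631)
b*19 = -176598631*19 = -3355373989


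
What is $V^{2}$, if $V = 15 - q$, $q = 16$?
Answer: $1$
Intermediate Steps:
$V = -1$ ($V = 15 - 16 = -1$)
$V^{2} = \left(-1\right)^{2} = 1$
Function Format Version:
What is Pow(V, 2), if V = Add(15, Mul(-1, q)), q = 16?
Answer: 1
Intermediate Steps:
V = -1 (V = Add(15, Mul(-1, 16)) = Add(15, -16) = -1)
Pow(V, 2) = Pow(-1, 2) = 1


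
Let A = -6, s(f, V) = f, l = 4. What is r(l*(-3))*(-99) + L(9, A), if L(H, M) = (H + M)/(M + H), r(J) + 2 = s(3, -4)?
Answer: -98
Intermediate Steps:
r(J) = 1 (r(J) = -2 + 3 = 1)
L(H, M) = 1 (L(H, M) = (H + M)/(H + M) = 1)
r(l*(-3))*(-99) + L(9, A) = 1*(-99) + 1 = -99 + 1 = -98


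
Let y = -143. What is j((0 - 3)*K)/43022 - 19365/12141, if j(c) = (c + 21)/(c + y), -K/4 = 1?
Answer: -36379751861/22808414454 ≈ -1.5950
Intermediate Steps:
K = -4 (K = -4*1 = -4)
j(c) = (21 + c)/(-143 + c) (j(c) = (c + 21)/(c - 143) = (21 + c)/(-143 + c))
j((0 - 3)*K)/43022 - 19365/12141 = ((21 + (0 - 3)*(-4))/(-143 + (0 - 3)*(-4)))/43022 - 19365/12141 = ((21 - 3*(-4))/(-143 - 3*(-4)))*(1/43022) - 19365*1/12141 = ((21 + 12)/(-143 + 12))*(1/43022) - 6455/4047 = (33/(-131))*(1/43022) - 6455/4047 = -1/131*33*(1/43022) - 6455/4047 = -33/131*1/43022 - 6455/4047 = -33/5635882 - 6455/4047 = -36379751861/22808414454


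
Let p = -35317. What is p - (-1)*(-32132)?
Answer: -67449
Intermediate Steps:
p - (-1)*(-32132) = -35317 - (-1)*(-32132) = -35317 - 1*32132 = -35317 - 32132 = -67449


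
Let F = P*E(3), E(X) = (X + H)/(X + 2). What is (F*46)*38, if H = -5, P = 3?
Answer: -10488/5 ≈ -2097.6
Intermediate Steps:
E(X) = (-5 + X)/(2 + X) (E(X) = (X - 5)/(X + 2) = (-5 + X)/(2 + X))
F = -6/5 (F = 3*((-5 + 3)/(2 + 3)) = 3*(-2/5) = 3*((⅕)*(-2)) = 3*(-⅖) = -6/5 ≈ -1.2000)
(F*46)*38 = -6/5*46*38 = -276/5*38 = -10488/5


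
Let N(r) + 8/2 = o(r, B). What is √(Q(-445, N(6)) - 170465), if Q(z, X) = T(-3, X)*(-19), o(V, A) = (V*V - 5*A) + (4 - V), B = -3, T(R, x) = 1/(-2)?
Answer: 3*I*√75758/2 ≈ 412.86*I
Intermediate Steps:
T(R, x) = -½
o(V, A) = 4 + V² - V - 5*A (o(V, A) = (V² - 5*A) + (4 - V) = 4 + V² - V - 5*A)
N(r) = 15 + r² - r (N(r) = -4 + (4 + r² - r - 5*(-3)) = -4 + (4 + r² - r + 15) = -4 + (19 + r² - r) = 15 + r² - r)
Q(z, X) = 19/2 (Q(z, X) = -½*(-19) = 19/2)
√(Q(-445, N(6)) - 170465) = √(19/2 - 170465) = √(-340911/2) = 3*I*√75758/2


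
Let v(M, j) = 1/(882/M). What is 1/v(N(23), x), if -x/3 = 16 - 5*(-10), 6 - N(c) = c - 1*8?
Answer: -98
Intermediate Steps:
N(c) = 14 - c (N(c) = 6 - (c - 1*8) = 6 - (c - 8) = 6 - (-8 + c) = 6 + (8 - c) = 14 - c)
x = -198 (x = -3*(16 - 5*(-10)) = -3*(16 + 50) = -3*66 = -198)
v(M, j) = M/882
1/v(N(23), x) = 1/((14 - 1*23)/882) = 1/((14 - 23)/882) = 1/((1/882)*(-9)) = 1/(-1/98) = -98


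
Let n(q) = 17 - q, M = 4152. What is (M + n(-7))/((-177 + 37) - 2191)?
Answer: -464/259 ≈ -1.7915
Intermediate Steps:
(M + n(-7))/((-177 + 37) - 2191) = (4152 + (17 - 1*(-7)))/((-177 + 37) - 2191) = (4152 + (17 + 7))/(-140 - 2191) = (4152 + 24)/(-2331) = 4176*(-1/2331) = -464/259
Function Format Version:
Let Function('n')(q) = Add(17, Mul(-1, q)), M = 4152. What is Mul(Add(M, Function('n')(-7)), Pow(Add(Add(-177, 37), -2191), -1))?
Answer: Rational(-464, 259) ≈ -1.7915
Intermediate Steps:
Mul(Add(M, Function('n')(-7)), Pow(Add(Add(-177, 37), -2191), -1)) = Mul(Add(4152, Add(17, Mul(-1, -7))), Pow(Add(Add(-177, 37), -2191), -1)) = Mul(Add(4152, Add(17, 7)), Pow(Add(-140, -2191), -1)) = Mul(Add(4152, 24), Pow(-2331, -1)) = Mul(4176, Rational(-1, 2331)) = Rational(-464, 259)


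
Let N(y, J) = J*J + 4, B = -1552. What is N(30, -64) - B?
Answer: 5652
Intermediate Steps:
N(y, J) = 4 + J**2 (N(y, J) = J**2 + 4 = 4 + J**2)
N(30, -64) - B = (4 + (-64)**2) - 1*(-1552) = (4 + 4096) + 1552 = 4100 + 1552 = 5652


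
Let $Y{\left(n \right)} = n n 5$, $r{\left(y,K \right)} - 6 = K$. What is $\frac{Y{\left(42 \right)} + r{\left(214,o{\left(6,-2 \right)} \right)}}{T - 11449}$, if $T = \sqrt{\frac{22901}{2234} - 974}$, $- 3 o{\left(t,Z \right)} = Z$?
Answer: $- \frac{677280707680}{878501944947} - \frac{26480 i \sqrt{4809835510}}{878501944947} \approx -0.77095 - 0.0020905 i$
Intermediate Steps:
$o{\left(t,Z \right)} = - \frac{Z}{3}$
$r{\left(y,K \right)} = 6 + K$
$Y{\left(n \right)} = 5 n^{2}$ ($Y{\left(n \right)} = n^{2} \cdot 5 = 5 n^{2}$)
$T = \frac{i \sqrt{4809835510}}{2234}$ ($T = \sqrt{22901 \cdot \frac{1}{2234} - 974} = \sqrt{\frac{22901}{2234} - 974} = \sqrt{- \frac{2153015}{2234}} = \frac{i \sqrt{4809835510}}{2234} \approx 31.044 i$)
$\frac{Y{\left(42 \right)} + r{\left(214,o{\left(6,-2 \right)} \right)}}{T - 11449} = \frac{5 \cdot 42^{2} + \left(6 - - \frac{2}{3}\right)}{\frac{i \sqrt{4809835510}}{2234} - 11449} = \frac{5 \cdot 1764 + \left(6 + \frac{2}{3}\right)}{-11449 + \frac{i \sqrt{4809835510}}{2234}} = \frac{8820 + \frac{20}{3}}{-11449 + \frac{i \sqrt{4809835510}}{2234}} = \frac{26480}{3 \left(-11449 + \frac{i \sqrt{4809835510}}{2234}\right)}$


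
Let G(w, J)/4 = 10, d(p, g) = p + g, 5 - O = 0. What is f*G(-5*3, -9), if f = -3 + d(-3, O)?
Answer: -40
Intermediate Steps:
O = 5 (O = 5 - 1*0 = 5 + 0 = 5)
d(p, g) = g + p
G(w, J) = 40 (G(w, J) = 4*10 = 40)
f = -1 (f = -3 + (5 - 3) = -3 + 2 = -1)
f*G(-5*3, -9) = -1*40 = -40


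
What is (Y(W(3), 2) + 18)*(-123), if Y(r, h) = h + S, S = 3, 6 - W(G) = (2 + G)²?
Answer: -2829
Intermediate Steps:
W(G) = 6 - (2 + G)²
Y(r, h) = 3 + h (Y(r, h) = h + 3 = 3 + h)
(Y(W(3), 2) + 18)*(-123) = ((3 + 2) + 18)*(-123) = (5 + 18)*(-123) = 23*(-123) = -2829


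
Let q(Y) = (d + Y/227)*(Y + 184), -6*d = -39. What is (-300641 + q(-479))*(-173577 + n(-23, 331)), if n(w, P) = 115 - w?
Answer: 23774835835611/454 ≈ 5.2367e+10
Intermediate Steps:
d = 13/2 (d = -1/6*(-39) = 13/2 ≈ 6.5000)
q(Y) = (184 + Y)*(13/2 + Y/227) (q(Y) = (13/2 + Y/227)*(Y + 184) = (13/2 + Y*(1/227))*(184 + Y) = (13/2 + Y/227)*(184 + Y) = (184 + Y)*(13/2 + Y/227))
(-300641 + q(-479))*(-173577 + n(-23, 331)) = (-300641 + (1196 + (1/227)*(-479)**2 + (3319/454)*(-479)))*(-173577 + (115 - 1*(-23))) = (-300641 + (1196 + (1/227)*229441 - 1589801/454))*(-173577 + (115 + 23)) = (-300641 + (1196 + 229441/227 - 1589801/454))*(-173577 + 138) = (-300641 - 587935/454)*(-173439) = -137078949/454*(-173439) = 23774835835611/454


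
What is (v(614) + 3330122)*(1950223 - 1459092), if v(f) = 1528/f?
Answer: 502106902654558/307 ≈ 1.6355e+12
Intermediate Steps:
(v(614) + 3330122)*(1950223 - 1459092) = (1528/614 + 3330122)*(1950223 - 1459092) = (1528*(1/614) + 3330122)*491131 = (764/307 + 3330122)*491131 = (1022348218/307)*491131 = 502106902654558/307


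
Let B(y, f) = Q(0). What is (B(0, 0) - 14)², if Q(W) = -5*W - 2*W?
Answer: 196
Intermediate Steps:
Q(W) = -7*W
B(y, f) = 0 (B(y, f) = -7*0 = 0)
(B(0, 0) - 14)² = (0 - 14)² = (-14)² = 196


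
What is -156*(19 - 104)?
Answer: 13260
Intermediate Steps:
-156*(19 - 104) = -156*(-85) = 13260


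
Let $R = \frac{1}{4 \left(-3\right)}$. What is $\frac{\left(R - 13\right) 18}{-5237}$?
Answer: $\frac{471}{10474} \approx 0.044968$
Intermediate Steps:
$R = - \frac{1}{12}$ ($R = \frac{1}{-12} = - \frac{1}{12} \approx -0.083333$)
$\frac{\left(R - 13\right) 18}{-5237} = \frac{\left(- \frac{1}{12} - 13\right) 18}{-5237} = \left(- \frac{157}{12}\right) 18 \left(- \frac{1}{5237}\right) = \left(- \frac{471}{2}\right) \left(- \frac{1}{5237}\right) = \frac{471}{10474}$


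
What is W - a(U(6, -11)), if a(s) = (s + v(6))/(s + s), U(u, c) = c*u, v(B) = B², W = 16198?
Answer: 356351/22 ≈ 16198.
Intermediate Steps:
a(s) = (36 + s)/(2*s) (a(s) = (s + 6²)/(s + s) = (s + 36)/((2*s)) = (36 + s)*(1/(2*s)) = (36 + s)/(2*s))
W - a(U(6, -11)) = 16198 - (36 - 11*6)/(2*((-11*6))) = 16198 - (36 - 66)/(2*(-66)) = 16198 - (-1)*(-30)/(2*66) = 16198 - 1*5/22 = 16198 - 5/22 = 356351/22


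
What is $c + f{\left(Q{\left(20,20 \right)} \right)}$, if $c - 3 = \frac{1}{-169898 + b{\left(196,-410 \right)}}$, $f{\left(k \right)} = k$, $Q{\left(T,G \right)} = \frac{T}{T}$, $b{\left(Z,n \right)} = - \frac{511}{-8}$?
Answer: $\frac{5434684}{1358673} \approx 4.0$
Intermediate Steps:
$b{\left(Z,n \right)} = \frac{511}{8}$ ($b{\left(Z,n \right)} = \left(-511\right) \left(- \frac{1}{8}\right) = \frac{511}{8}$)
$Q{\left(T,G \right)} = 1$
$c = \frac{4076011}{1358673}$ ($c = 3 + \frac{1}{-169898 + \frac{511}{8}} = 3 + \frac{1}{- \frac{1358673}{8}} = 3 - \frac{8}{1358673} = \frac{4076011}{1358673} \approx 3.0$)
$c + f{\left(Q{\left(20,20 \right)} \right)} = \frac{4076011}{1358673} + 1 = \frac{5434684}{1358673}$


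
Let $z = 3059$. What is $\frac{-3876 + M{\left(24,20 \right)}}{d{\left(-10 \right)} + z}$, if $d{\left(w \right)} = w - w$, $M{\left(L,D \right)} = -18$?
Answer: $- \frac{3894}{3059} \approx -1.273$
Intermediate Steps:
$d{\left(w \right)} = 0$
$\frac{-3876 + M{\left(24,20 \right)}}{d{\left(-10 \right)} + z} = \frac{-3876 - 18}{0 + 3059} = - \frac{3894}{3059}$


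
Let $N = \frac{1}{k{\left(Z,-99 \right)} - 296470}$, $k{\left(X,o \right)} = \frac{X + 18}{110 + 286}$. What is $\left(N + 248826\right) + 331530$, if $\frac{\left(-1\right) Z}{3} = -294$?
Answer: $\frac{1892625067609}{3261145} \approx 5.8036 \cdot 10^{5}$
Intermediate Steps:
$Z = 882$ ($Z = \left(-3\right) \left(-294\right) = 882$)
$k{\left(X,o \right)} = \frac{1}{22} + \frac{X}{396}$ ($k{\left(X,o \right)} = \frac{18 + X}{396} = \left(18 + X\right) \frac{1}{396} = \frac{1}{22} + \frac{X}{396}$)
$N = - \frac{11}{3261145}$ ($N = \frac{1}{\left(\frac{1}{22} + \frac{1}{396} \cdot 882\right) - 296470} = \frac{1}{\left(\frac{1}{22} + \frac{49}{22}\right) - 296470} = \frac{1}{\frac{25}{11} - 296470} = \frac{1}{- \frac{3261145}{11}} = - \frac{11}{3261145} \approx -3.373 \cdot 10^{-6}$)
$\left(N + 248826\right) + 331530 = \left(- \frac{11}{3261145} + 248826\right) + 331530 = \frac{811457665759}{3261145} + 331530 = \frac{1892625067609}{3261145}$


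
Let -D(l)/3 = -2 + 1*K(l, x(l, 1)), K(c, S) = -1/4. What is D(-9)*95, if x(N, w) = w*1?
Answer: 2565/4 ≈ 641.25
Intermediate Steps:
x(N, w) = w
K(c, S) = -¼ (K(c, S) = -1*¼ = -¼)
D(l) = 27/4 (D(l) = -3*(-2 + 1*(-¼)) = -3*(-2 - ¼) = -3*(-9/4) = 27/4)
D(-9)*95 = (27/4)*95 = 2565/4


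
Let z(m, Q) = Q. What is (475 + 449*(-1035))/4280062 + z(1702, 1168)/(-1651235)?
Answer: -385784224408/3533694088285 ≈ -0.10917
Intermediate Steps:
(475 + 449*(-1035))/4280062 + z(1702, 1168)/(-1651235) = (475 + 449*(-1035))/4280062 + 1168/(-1651235) = (475 - 464715)*(1/4280062) + 1168*(-1/1651235) = -464240*1/4280062 - 1168/1651235 = -232120/2140031 - 1168/1651235 = -385784224408/3533694088285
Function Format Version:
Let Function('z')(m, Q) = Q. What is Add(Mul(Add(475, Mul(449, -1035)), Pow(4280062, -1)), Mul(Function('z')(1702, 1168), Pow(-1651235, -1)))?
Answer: Rational(-385784224408, 3533694088285) ≈ -0.10917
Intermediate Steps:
Add(Mul(Add(475, Mul(449, -1035)), Pow(4280062, -1)), Mul(Function('z')(1702, 1168), Pow(-1651235, -1))) = Add(Mul(Add(475, Mul(449, -1035)), Pow(4280062, -1)), Mul(1168, Pow(-1651235, -1))) = Add(Mul(Add(475, -464715), Rational(1, 4280062)), Mul(1168, Rational(-1, 1651235))) = Add(Mul(-464240, Rational(1, 4280062)), Rational(-1168, 1651235)) = Add(Rational(-232120, 2140031), Rational(-1168, 1651235)) = Rational(-385784224408, 3533694088285)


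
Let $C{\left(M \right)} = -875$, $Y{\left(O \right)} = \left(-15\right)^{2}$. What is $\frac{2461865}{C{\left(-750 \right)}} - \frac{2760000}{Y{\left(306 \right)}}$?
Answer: $- \frac{1131017}{75} \approx -15080.0$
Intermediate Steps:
$Y{\left(O \right)} = 225$
$\frac{2461865}{C{\left(-750 \right)}} - \frac{2760000}{Y{\left(306 \right)}} = \frac{2461865}{-875} - \frac{2760000}{225} = 2461865 \left(- \frac{1}{875}\right) - \frac{36800}{3} = - \frac{70339}{25} - \frac{36800}{3} = - \frac{1131017}{75}$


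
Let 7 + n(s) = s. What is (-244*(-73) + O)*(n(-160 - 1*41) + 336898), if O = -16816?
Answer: 335343240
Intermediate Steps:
n(s) = -7 + s
(-244*(-73) + O)*(n(-160 - 1*41) + 336898) = (-244*(-73) - 16816)*((-7 + (-160 - 1*41)) + 336898) = (17812 - 16816)*((-7 + (-160 - 41)) + 336898) = 996*((-7 - 201) + 336898) = 996*(-208 + 336898) = 996*336690 = 335343240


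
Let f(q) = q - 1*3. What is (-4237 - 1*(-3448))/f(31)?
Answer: -789/28 ≈ -28.179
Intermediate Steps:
f(q) = -3 + q (f(q) = q - 3 = -3 + q)
(-4237 - 1*(-3448))/f(31) = (-4237 - 1*(-3448))/(-3 + 31) = (-4237 + 3448)/28 = -789*1/28 = -789/28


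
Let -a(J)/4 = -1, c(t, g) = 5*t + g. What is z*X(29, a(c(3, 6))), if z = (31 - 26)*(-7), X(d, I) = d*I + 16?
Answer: -4620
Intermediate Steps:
c(t, g) = g + 5*t
a(J) = 4 (a(J) = -4*(-1) = 4)
X(d, I) = 16 + I*d (X(d, I) = I*d + 16 = 16 + I*d)
z = -35 (z = 5*(-7) = -35)
z*X(29, a(c(3, 6))) = -35*(16 + 4*29) = -35*(16 + 116) = -35*132 = -4620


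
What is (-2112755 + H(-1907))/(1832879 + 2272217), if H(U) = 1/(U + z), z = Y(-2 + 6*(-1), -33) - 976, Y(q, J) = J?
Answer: -6160793581/11970459936 ≈ -0.51467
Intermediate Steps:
z = -1009 (z = -33 - 976 = -1009)
H(U) = 1/(-1009 + U) (H(U) = 1/(U - 1009) = 1/(-1009 + U))
(-2112755 + H(-1907))/(1832879 + 2272217) = (-2112755 + 1/(-1009 - 1907))/(1832879 + 2272217) = (-2112755 + 1/(-2916))/4105096 = (-2112755 - 1/2916)*(1/4105096) = -6160793581/2916*1/4105096 = -6160793581/11970459936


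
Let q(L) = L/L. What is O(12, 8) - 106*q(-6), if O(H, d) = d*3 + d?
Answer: -74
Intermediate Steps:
q(L) = 1
O(H, d) = 4*d (O(H, d) = 3*d + d = 4*d)
O(12, 8) - 106*q(-6) = 4*8 - 106*1 = 32 - 106 = -74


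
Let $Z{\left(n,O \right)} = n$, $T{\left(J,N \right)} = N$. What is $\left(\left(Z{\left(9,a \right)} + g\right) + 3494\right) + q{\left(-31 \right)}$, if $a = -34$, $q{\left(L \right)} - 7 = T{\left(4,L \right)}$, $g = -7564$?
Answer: $-4085$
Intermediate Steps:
$q{\left(L \right)} = 7 + L$
$\left(\left(Z{\left(9,a \right)} + g\right) + 3494\right) + q{\left(-31 \right)} = \left(\left(9 - 7564\right) + 3494\right) + \left(7 - 31\right) = \left(-7555 + 3494\right) - 24 = -4061 - 24 = -4085$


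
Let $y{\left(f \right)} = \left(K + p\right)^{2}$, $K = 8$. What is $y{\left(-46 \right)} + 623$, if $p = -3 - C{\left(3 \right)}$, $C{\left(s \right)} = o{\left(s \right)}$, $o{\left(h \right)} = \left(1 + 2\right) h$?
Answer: $639$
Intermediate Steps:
$o{\left(h \right)} = 3 h$
$C{\left(s \right)} = 3 s$
$p = -12$ ($p = -3 - 3 \cdot 3 = -3 - 9 = -12$)
$y{\left(f \right)} = 16$ ($y{\left(f \right)} = \left(8 - 12\right)^{2} = \left(-4\right)^{2} = 16$)
$y{\left(-46 \right)} + 623 = 16 + 623 = 639$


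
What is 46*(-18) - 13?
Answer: -841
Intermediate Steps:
46*(-18) - 13 = -828 - 13 = -841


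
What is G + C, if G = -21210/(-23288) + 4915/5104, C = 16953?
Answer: 251911173577/14857744 ≈ 16955.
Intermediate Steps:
G = 27839545/14857744 (G = -21210*(-1/23288) + 4915*(1/5104) = 10605/11644 + 4915/5104 = 27839545/14857744 ≈ 1.8737)
G + C = 27839545/14857744 + 16953 = 251911173577/14857744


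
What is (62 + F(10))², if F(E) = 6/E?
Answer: 97969/25 ≈ 3918.8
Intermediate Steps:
(62 + F(10))² = (62 + 6/10)² = (62 + 6*(⅒))² = (62 + ⅗)² = (313/5)² = 97969/25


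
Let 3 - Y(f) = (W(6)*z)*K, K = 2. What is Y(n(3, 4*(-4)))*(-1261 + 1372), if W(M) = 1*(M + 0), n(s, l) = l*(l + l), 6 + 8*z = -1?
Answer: 2997/2 ≈ 1498.5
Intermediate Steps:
z = -7/8 (z = -¾ + (⅛)*(-1) = -¾ - ⅛ = -7/8 ≈ -0.87500)
n(s, l) = 2*l² (n(s, l) = l*(2*l) = 2*l²)
W(M) = M (W(M) = 1*M = M)
Y(f) = 27/2 (Y(f) = 3 - 6*(-7/8)*2 = 3 - (-21)*2/4 = 3 - 1*(-21/2) = 3 + 21/2 = 27/2)
Y(n(3, 4*(-4)))*(-1261 + 1372) = 27*(-1261 + 1372)/2 = (27/2)*111 = 2997/2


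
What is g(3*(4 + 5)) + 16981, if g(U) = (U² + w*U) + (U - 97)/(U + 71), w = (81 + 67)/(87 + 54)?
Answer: 5835679/329 ≈ 17738.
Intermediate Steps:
w = 148/141 ≈ 1.0496
g(U) = U² + 148*U/141 + (-97 + U)/(71 + U) (g(U) = (U² + 148*U/141) + (U - 97)/(U + 71) = (U² + 148*U/141) + (-97 + U)/(71 + U) = U² + 148*U/141 + (-97 + U)/(71 + U))
g(3*(4 + 5)) + 16981 = (-13677 + 141*(3*(4 + 5))³ + 10159*(3*(4 + 5))² + 10649*(3*(4 + 5)))/(141*(71 + 3*(4 + 5))) + 16981 = (-13677 + 141*(3*9)³ + 10159*(3*9)² + 10649*(3*9))/(141*(71 + 3*9)) + 16981 = (-13677 + 141*27³ + 10159*27² + 10649*27)/(141*(71 + 27)) + 16981 = (1/141)*(-13677 + 141*19683 + 10159*729 + 287523)/98 + 16981 = (1/141)*(1/98)*(-13677 + 2775303 + 7405911 + 287523) + 16981 = (1/141)*(1/98)*10455060 + 16981 = 248930/329 + 16981 = 5835679/329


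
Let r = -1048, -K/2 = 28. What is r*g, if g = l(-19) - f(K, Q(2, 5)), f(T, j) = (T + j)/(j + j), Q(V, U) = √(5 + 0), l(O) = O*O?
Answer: -377804 - 29344*√5/5 ≈ -3.9093e+5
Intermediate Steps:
K = -56 (K = -2*28 = -56)
l(O) = O²
Q(V, U) = √5
f(T, j) = (T + j)/(2*j) (f(T, j) = (T + j)/((2*j)) = (T + j)*(1/(2*j)) = (T + j)/(2*j))
g = 361 - √5*(-56 + √5)/10 (g = (-19)² - (-56 + √5)/(2*(√5)) = 361 - √5/5*(-56 + √5)/2 = 361 - √5*(-56 + √5)/10 ≈ 373.02)
r*g = -1048*(721/2 + 28*√5/5) = -377804 - 29344*√5/5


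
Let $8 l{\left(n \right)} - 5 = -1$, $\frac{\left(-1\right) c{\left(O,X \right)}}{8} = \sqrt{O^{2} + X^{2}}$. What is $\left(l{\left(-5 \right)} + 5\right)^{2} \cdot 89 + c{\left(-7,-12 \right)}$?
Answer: $\frac{10769}{4} - 8 \sqrt{193} \approx 2581.1$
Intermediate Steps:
$c{\left(O,X \right)} = - 8 \sqrt{O^{2} + X^{2}}$
$l{\left(n \right)} = \frac{1}{2}$ ($l{\left(n \right)} = \frac{5}{8} + \frac{1}{8} \left(-1\right) = \frac{5}{8} - \frac{1}{8} = \frac{1}{2}$)
$\left(l{\left(-5 \right)} + 5\right)^{2} \cdot 89 + c{\left(-7,-12 \right)} = \left(\frac{1}{2} + 5\right)^{2} \cdot 89 - 8 \sqrt{\left(-7\right)^{2} + \left(-12\right)^{2}} = \left(\frac{11}{2}\right)^{2} \cdot 89 - 8 \sqrt{49 + 144} = \frac{121}{4} \cdot 89 - 8 \sqrt{193} = \frac{10769}{4} - 8 \sqrt{193}$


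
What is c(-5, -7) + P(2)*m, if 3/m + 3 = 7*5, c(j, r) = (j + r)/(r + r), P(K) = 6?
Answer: 159/112 ≈ 1.4196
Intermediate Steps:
c(j, r) = (j + r)/(2*r) (c(j, r) = (j + r)/((2*r)) = (j + r)*(1/(2*r)) = (j + r)/(2*r))
m = 3/32 (m = 3/(-3 + 7*5) = 3/(-3 + 35) = 3/32 ≈ 0.093750)
c(-5, -7) + P(2)*m = (½)*(-5 - 7)/(-7) + 6*(3/32) = (½)*(-⅐)*(-12) + 9/16 = 6/7 + 9/16 = 159/112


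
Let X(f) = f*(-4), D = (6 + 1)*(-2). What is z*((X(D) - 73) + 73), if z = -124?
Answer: -6944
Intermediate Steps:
D = -14 (D = 7*(-2) = -14)
X(f) = -4*f
z*((X(D) - 73) + 73) = -124*((-4*(-14) - 73) + 73) = -124*((56 - 73) + 73) = -124*(-17 + 73) = -124*56 = -6944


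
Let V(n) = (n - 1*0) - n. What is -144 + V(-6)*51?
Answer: -144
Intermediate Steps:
V(n) = 0 (V(n) = (n + 0) - n = n - n = 0)
-144 + V(-6)*51 = -144 + 0*51 = -144 + 0 = -144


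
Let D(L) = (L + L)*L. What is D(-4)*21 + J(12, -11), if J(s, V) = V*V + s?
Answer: 805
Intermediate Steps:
J(s, V) = s + V**2 (J(s, V) = V**2 + s = s + V**2)
D(L) = 2*L**2 (D(L) = (2*L)*L = 2*L**2)
D(-4)*21 + J(12, -11) = (2*(-4)**2)*21 + (12 + (-11)**2) = (2*16)*21 + (12 + 121) = 32*21 + 133 = 672 + 133 = 805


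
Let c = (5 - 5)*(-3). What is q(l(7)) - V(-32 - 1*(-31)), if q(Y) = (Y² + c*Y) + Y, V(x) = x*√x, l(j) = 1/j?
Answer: 8/49 + I ≈ 0.16327 + 1.0*I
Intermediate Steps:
V(x) = x^(3/2)
c = 0 (c = 0*(-3) = 0)
q(Y) = Y + Y² (q(Y) = (Y² + 0*Y) + Y = (Y² + 0) + Y = Y² + Y = Y + Y²)
q(l(7)) - V(-32 - 1*(-31)) = (1 + 1/7)/7 - (-32 - 1*(-31))^(3/2) = (1 + ⅐)/7 - (-32 + 31)^(3/2) = (⅐)*(8/7) - (-1)^(3/2) = 8/49 - (-1)*I = 8/49 + I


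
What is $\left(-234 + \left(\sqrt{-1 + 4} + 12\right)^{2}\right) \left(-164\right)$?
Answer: $14268 - 3936 \sqrt{3} \approx 7450.6$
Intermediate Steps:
$\left(-234 + \left(\sqrt{-1 + 4} + 12\right)^{2}\right) \left(-164\right) = \left(-234 + \left(\sqrt{3} + 12\right)^{2}\right) \left(-164\right) = \left(-234 + \left(12 + \sqrt{3}\right)^{2}\right) \left(-164\right) = 38376 - 164 \left(12 + \sqrt{3}\right)^{2}$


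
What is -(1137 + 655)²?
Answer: -3211264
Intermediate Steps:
-(1137 + 655)² = -1*1792² = -1*3211264 = -3211264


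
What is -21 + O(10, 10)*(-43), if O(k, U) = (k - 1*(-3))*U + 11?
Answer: -6084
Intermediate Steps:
O(k, U) = 11 + U*(3 + k) (O(k, U) = (k + 3)*U + 11 = (3 + k)*U + 11 = U*(3 + k) + 11 = 11 + U*(3 + k))
-21 + O(10, 10)*(-43) = -21 + (11 + 3*10 + 10*10)*(-43) = -21 + (11 + 30 + 100)*(-43) = -21 + 141*(-43) = -21 - 6063 = -6084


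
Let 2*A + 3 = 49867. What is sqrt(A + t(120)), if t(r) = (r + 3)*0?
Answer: 2*sqrt(6233) ≈ 157.90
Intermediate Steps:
A = 24932 (A = -3/2 + (1/2)*49867 = -3/2 + 49867/2 = 24932)
t(r) = 0 (t(r) = (3 + r)*0 = 0)
sqrt(A + t(120)) = sqrt(24932 + 0) = sqrt(24932) = 2*sqrt(6233)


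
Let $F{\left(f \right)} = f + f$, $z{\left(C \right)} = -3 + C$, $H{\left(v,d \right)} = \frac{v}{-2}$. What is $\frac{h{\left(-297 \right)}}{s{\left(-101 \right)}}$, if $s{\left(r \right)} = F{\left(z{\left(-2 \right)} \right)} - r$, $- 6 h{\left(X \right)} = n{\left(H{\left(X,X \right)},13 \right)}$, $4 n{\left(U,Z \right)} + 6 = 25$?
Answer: $- \frac{19}{2184} \approx -0.0086996$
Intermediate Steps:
$H{\left(v,d \right)} = - \frac{v}{2}$ ($H{\left(v,d \right)} = v \left(- \frac{1}{2}\right) = - \frac{v}{2}$)
$n{\left(U,Z \right)} = \frac{19}{4}$ ($n{\left(U,Z \right)} = - \frac{3}{2} + \frac{1}{4} \cdot 25 = - \frac{3}{2} + \frac{25}{4} = \frac{19}{4}$)
$h{\left(X \right)} = - \frac{19}{24}$ ($h{\left(X \right)} = \left(- \frac{1}{6}\right) \frac{19}{4} = - \frac{19}{24}$)
$F{\left(f \right)} = 2 f$
$s{\left(r \right)} = -10 - r$ ($s{\left(r \right)} = 2 \left(-3 - 2\right) - r = 2 \left(-5\right) - r = -10 - r$)
$\frac{h{\left(-297 \right)}}{s{\left(-101 \right)}} = - \frac{19}{24 \left(-10 - -101\right)} = - \frac{19}{24 \left(-10 + 101\right)} = - \frac{19}{24 \cdot 91} = \left(- \frac{19}{24}\right) \frac{1}{91} = - \frac{19}{2184}$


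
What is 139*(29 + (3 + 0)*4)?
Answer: 5699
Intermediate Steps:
139*(29 + (3 + 0)*4) = 139*(29 + 3*4) = 139*(29 + 12) = 139*41 = 5699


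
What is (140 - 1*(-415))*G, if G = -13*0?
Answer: 0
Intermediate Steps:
G = 0
(140 - 1*(-415))*G = (140 - 1*(-415))*0 = (140 + 415)*0 = 555*0 = 0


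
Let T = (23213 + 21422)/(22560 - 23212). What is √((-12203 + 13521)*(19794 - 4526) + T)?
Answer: √2138608478319/326 ≈ 4485.9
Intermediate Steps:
T = -44635/652 (T = 44635/(-652) = 44635*(-1/652) = -44635/652 ≈ -68.459)
√((-12203 + 13521)*(19794 - 4526) + T) = √((-12203 + 13521)*(19794 - 4526) - 44635/652) = √(1318*15268 - 44635/652) = √(20123224 - 44635/652) = √(13120297413/652) = √2138608478319/326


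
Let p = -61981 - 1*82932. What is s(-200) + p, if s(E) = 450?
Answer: -144463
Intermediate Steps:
p = -144913 (p = -61981 - 82932 = -144913)
s(-200) + p = 450 - 144913 = -144463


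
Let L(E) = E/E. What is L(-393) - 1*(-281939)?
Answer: 281940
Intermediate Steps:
L(E) = 1
L(-393) - 1*(-281939) = 1 - 1*(-281939) = 1 + 281939 = 281940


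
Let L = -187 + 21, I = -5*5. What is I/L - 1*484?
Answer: -80319/166 ≈ -483.85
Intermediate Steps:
I = -25
L = -166
I/L - 1*484 = -25/(-166) - 1*484 = -25*(-1/166) - 484 = 25/166 - 484 = -80319/166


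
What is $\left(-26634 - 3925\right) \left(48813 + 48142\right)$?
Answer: $-2962847845$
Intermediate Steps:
$\left(-26634 - 3925\right) \left(48813 + 48142\right) = \left(-26634 - 3925\right) 96955 = \left(-30559\right) 96955 = -2962847845$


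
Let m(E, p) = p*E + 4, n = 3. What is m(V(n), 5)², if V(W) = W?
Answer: 361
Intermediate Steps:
m(E, p) = 4 + E*p (m(E, p) = E*p + 4 = 4 + E*p)
m(V(n), 5)² = (4 + 3*5)² = (4 + 15)² = 19² = 361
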